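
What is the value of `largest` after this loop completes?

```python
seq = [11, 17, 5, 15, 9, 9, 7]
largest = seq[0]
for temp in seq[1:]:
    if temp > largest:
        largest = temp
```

Maximum of [11, 17, 5, 15, 9, 9, 7]
`largest` takes the values: 11 → 17

Answer: 17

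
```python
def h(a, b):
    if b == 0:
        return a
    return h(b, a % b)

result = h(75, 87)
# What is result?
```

h(75, 87) -> h(87, 75) -> h(75, 12) -> h(12, 3) -> h(3, 0) -> 3

Answer: 3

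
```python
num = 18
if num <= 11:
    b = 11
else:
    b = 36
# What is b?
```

Trace:
`num = 18` → num = 18
`if num <= 11: ...` → num <= 11 is False, take else branch → b = 36
So b = 36

Answer: 36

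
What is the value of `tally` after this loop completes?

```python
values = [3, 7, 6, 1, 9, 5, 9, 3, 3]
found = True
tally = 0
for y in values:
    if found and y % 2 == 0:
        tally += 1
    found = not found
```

Count even values at even positions
`tally` takes the values: 0 → 1

Answer: 1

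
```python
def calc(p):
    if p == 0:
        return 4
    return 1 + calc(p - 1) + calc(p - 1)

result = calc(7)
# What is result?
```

calc(p) = 1 + 2·calc(p-1), calc(0)=4. Closed form: (4+1)·2^7 - 1 = 639.

Answer: 639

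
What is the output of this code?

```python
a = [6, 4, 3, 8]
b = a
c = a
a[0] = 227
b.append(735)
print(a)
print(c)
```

Key concept: multiple aliases.
Step by step:
`a = [6, 4, 3, 8]` → a = [6, 4, 3, 8]
`b = a` → b = [6, 4, 3, 8] (same object as a)
`c = a` → c = [6, 4, 3, 8] (same object as a, b)
`a[0] = 227` → a = [227, 4, 3, 8] (same object as b, c); b = [227, 4, 3, 8] (same object as a, c); c = [227, 4, 3, 8] (same object as a, b)
`b.append(735)` → a = [227, 4, 3, 8, 735] (same object as b, c); b = [227, 4, 3, 8, 735] (same object as a, c); c = [227, 4, 3, 8, 735] (same object as a, b)
`print(a)` → prints [227, 4, 3, 8, 735]
`print(c)` → prints [227, 4, 3, 8, 735]

Answer:
[227, 4, 3, 8, 735]
[227, 4, 3, 8, 735]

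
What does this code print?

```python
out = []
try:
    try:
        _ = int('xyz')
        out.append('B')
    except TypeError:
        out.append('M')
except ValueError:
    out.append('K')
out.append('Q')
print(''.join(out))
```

Execution trace: 'K' (outer except ValueError) → 'Q' (after the try/except). Output: KQ

Answer: KQ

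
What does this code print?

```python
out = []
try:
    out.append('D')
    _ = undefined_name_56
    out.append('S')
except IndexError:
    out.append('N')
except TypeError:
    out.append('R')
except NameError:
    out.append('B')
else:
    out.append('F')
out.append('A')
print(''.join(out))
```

Execution trace: 'D' (try body) → 'B' (except NameError) → 'A' (after the try/except). Output: DBA

Answer: DBA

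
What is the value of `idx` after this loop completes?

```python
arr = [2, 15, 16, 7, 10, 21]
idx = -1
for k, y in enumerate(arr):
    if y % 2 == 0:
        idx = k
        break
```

First even number index in [2, 15, 16, 7, 10, 21]
`idx` takes the values: -1 → 0

Answer: 0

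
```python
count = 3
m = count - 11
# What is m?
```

Trace:
`count = 3` → count = 3
`m = count - 11` → m = -8
So m = -8

Answer: -8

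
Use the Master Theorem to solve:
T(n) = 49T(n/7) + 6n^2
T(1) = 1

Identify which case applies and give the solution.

a=49, b=7, f(n)=6n^2. log_7(49) = 2. Since c=2 = 2, Case 2 applies: T(n) = Θ(n^log_b(a) · log n) = O(n^2 log n).

Answer: O(n^2 log n) - Case 2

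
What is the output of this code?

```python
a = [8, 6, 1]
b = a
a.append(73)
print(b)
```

Key concept: basic list aliasing.
Step by step:
`a = [8, 6, 1]` → a = [8, 6, 1]
`b = a` → b = [8, 6, 1] (same object as a)
`a.append(73)` → a = [8, 6, 1, 73] (same object as b); b = [8, 6, 1, 73] (same object as a)
`print(b)` → prints [8, 6, 1, 73]

Answer: [8, 6, 1, 73]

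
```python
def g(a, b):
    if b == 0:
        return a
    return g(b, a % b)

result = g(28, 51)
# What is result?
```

g(28, 51) -> g(51, 28) -> g(28, 23) -> g(23, 5) -> g(5, 3) -> g(3, 2) -> g(2, 1) -> g(1, 0) -> 1

Answer: 1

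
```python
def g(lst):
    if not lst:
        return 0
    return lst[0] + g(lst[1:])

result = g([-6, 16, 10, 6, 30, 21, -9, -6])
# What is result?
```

(-6) + 16 + 10 + 6 + 30 + 21 + (-9) + (-6) + 0 = 62

Answer: 62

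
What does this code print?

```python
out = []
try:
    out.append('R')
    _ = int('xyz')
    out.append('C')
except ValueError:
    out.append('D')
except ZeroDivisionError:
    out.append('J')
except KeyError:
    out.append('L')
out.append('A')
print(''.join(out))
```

Execution trace: 'R' (try body) → 'D' (except ValueError) → 'A' (after the try/except). Output: RDA

Answer: RDA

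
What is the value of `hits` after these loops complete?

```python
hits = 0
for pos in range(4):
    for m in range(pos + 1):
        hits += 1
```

Triangle: 1 + 2 + ... + 4
`hits` takes the values: 0 → 1 → 2 → 3 → 4 → 5 → 6 → 7 → 8 → 9 → 10

Answer: 10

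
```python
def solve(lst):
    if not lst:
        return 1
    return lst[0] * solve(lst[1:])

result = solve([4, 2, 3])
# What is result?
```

Product over [4, 2, 3] = 4 * 2 * 3 = 24

Answer: 24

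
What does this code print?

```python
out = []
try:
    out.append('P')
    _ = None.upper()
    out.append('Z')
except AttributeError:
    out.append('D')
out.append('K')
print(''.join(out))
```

Execution trace: 'P' (try body) → 'D' (except AttributeError) → 'K' (after the try/except). Output: PDK

Answer: PDK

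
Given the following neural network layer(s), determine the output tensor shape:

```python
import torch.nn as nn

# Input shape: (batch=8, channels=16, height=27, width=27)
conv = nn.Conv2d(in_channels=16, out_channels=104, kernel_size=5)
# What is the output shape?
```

Input: (8, 16, 27, 27) -> Output: (8, 104, 23, 23)

Answer: (8, 104, 23, 23)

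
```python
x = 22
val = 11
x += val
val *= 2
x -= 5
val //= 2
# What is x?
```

Trace:
`x = 22` → x = 22
`val = 11` → val = 11
`x += val` → x = 33
`val *= 2` → val = 22
`x -= 5` → x = 28
`val //= 2` → val = 11
So x = 28

Answer: 28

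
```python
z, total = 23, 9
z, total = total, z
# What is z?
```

Trace:
`z, total = 23, 9` → z = 23; total = 9
`z, total = total, z` → z = 9; total = 23
So z = 9

Answer: 9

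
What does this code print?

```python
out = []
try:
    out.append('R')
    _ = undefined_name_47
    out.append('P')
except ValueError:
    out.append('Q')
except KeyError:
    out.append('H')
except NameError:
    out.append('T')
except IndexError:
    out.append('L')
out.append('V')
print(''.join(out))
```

Execution trace: 'R' (try body) → 'T' (except NameError) → 'V' (after the try/except). Output: RTV

Answer: RTV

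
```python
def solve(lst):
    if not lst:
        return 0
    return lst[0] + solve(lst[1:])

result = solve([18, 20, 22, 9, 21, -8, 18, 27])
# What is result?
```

18 + 20 + 22 + 9 + 21 + (-8) + 18 + 27 + 0 = 127

Answer: 127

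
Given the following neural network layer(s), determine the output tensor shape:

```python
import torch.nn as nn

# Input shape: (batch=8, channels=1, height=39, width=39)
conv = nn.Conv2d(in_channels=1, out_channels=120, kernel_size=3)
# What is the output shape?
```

Input: (8, 1, 39, 39) -> Output: (8, 120, 37, 37)

Answer: (8, 120, 37, 37)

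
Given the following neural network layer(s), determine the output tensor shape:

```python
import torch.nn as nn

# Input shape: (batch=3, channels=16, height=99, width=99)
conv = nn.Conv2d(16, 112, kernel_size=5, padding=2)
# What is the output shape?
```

Input: (3, 16, 99, 99) -> Output: (3, 112, 99, 99)

Answer: (3, 112, 99, 99)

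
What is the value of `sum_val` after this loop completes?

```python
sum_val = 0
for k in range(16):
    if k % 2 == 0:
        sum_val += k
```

Sum of even numbers 0 to 15
`sum_val` takes the values: 0 → 2 → 6 → 12 → 20 → 30 → 42 → 56

Answer: 56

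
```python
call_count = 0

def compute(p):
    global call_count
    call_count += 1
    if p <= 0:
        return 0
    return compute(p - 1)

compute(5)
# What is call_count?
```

Linear recursion stepping by 1: 6 calls from p=5 down to ≤0.

Answer: 6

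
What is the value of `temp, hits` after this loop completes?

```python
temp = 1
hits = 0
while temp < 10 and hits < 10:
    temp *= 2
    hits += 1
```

Double until >= 10 or 10 iterations
`temp, hits` takes the values: (1, 0) → (2, 0) → (2, 1) → (4, 1) → (4, 2) → (8, 2) → (8, 3) → (16, 3) → (16, 4)

Answer: 16, 4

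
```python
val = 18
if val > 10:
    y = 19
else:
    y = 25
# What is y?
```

Trace:
`val = 18` → val = 18
`if val > 10: ...` → val > 10 is True → y = 19
So y = 19

Answer: 19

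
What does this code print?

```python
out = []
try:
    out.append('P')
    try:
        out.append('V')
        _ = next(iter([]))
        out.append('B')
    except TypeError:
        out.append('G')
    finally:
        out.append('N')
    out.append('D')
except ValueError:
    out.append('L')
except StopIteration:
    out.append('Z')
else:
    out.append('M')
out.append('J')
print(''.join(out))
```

Execution trace: 'P' (try body) → 'V' (inner try body) → 'N' (inner finally) → 'Z' (except StopIteration) → 'J' (after the try/except). Output: PVNZJ

Answer: PVNZJ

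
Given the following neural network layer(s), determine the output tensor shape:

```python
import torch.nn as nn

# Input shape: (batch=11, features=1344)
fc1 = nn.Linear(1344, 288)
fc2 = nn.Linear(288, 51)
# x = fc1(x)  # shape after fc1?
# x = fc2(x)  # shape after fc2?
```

Input: (11, 1344) -> after fc1: (11, 288) -> Output: (11, 51)

Answer: (11, 51)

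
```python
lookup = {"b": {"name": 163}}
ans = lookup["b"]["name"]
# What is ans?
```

Trace:
`lookup = {"b": {"name": 163}}` → lookup = {'b': {'name': 163}}
`ans = lookup["b"]["name"]` → ans = 163
So ans = 163

Answer: 163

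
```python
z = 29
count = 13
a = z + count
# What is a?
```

Trace:
`z = 29` → z = 29
`count = 13` → count = 13
`a = z + count` → a = 42
So a = 42

Answer: 42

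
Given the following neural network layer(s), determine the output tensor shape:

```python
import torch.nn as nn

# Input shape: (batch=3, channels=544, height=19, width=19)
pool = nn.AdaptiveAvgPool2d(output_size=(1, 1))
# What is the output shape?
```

Input: (3, 544, 19, 19) -> Output: (3, 544, 1, 1)

Answer: (3, 544, 1, 1)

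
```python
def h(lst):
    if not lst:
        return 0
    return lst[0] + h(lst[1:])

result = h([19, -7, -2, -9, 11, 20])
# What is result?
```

19 + (-7) + (-2) + (-9) + 11 + 20 + 0 = 32

Answer: 32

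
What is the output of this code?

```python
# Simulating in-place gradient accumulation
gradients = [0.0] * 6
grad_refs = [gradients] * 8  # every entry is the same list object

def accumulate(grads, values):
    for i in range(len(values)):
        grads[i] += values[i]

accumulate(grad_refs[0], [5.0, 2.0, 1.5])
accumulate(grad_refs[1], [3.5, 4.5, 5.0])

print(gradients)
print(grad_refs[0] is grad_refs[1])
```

Key concept: gradient accumulation aliasing.
Step by step:
`gradients = [0.0] * 6` → gradients = [0.0, 0.0, 0.0, 0.0, 0.0, 0.0]
`grad_refs = [gradients] * 8` → grad_refs = [[0.0, 0.0, 0.0, 0.0, 0.0, 0.0], [0.0, 0.0, 0.0, 0.0, 0.0, 0.0], [0.0, 0.0, 0.0, 0.0, 0.0, 0.0], [0.0, 0.0, 0.0, 0.0, 0.0, 0.0], [0.0, 0.0, 0.0, 0.0, 0.0, 0.0], [0.0, 0.0, 0.0, 0.0, 0.0, 0.0], [0.0, 0.0, 0.0, 0.0, 0.0, 0.0], [0.0, 0.0, 0.0, 0.0, 0.0, 0.0]]
`accumulate(grad_refs[0], [5.0, 2.0, 1.5])` → gradients = [5.0, 2.0, 1.5, 0.0, 0.0, 0.0]; grad_refs = [[5.0, 2.0, 1.5, 0.0, 0.0, 0.0], [5.0, 2.0, 1.5, 0.0, 0.0, 0.0], [5.0, 2.0, 1.5, 0.0, 0.0, 0.0], [5.0, 2.0, 1.5, 0.0, 0.0, 0.0], [5.0, 2.0, 1.5, 0.0, 0.0, 0.0], [5.0, 2.0, 1.5, 0.0, 0.0, 0.0], [5.0, 2.0, 1.5, 0.0, 0.0, 0.0], [5.0, 2.0, 1.5, 0.0, 0.0, 0.0]]
`accumulate(grad_refs[1], [3.5, 4.5, 5.0])` → gradients = [8.5, 6.5, 6.5, 0.0, 0.0, 0.0]; grad_refs = [[8.5, 6.5, 6.5, 0.0, 0.0, 0.0], [8.5, 6.5, 6.5, 0.0, 0.0, 0.0], [8.5, 6.5, 6.5, 0.0, 0.0, 0.0], [8.5, 6.5, 6.5, 0.0, 0.0, 0.0], [8.5, 6.5, 6.5, 0.0, 0.0, 0.0], [8.5, 6.5, 6.5, 0.0, 0.0, 0.0], [8.5, 6.5, 6.5, 0.0, 0.0, 0.0], [8.5, 6.5, 6.5, 0.0, 0.0, 0.0]]
`print(gradients)` → prints [8.5, 6.5, 6.5, 0.0, 0.0, 0.0]
`print(grad_refs[0] is grad_refs[1])` → prints True

Answer:
[8.5, 6.5, 6.5, 0.0, 0.0, 0.0]
True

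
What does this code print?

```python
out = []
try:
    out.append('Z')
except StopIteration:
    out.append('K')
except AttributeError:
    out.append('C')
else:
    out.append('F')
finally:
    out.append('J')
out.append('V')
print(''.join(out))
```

Execution trace: 'Z' (try body, no exception) → 'F' (else) → 'J' (finally) → 'V' (after the try/except). Output: ZFJV

Answer: ZFJV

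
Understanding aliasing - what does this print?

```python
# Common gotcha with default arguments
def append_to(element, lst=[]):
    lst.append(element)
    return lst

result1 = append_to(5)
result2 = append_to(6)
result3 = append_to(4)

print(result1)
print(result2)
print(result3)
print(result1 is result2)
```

Key concept: mutable default argument gotcha.
Step by step:
`result1 = append_to(5)` → result1 = [5]
`result2 = append_to(6)` → result1 = [5, 6] (same object as result2); result2 = [5, 6] (same object as result1)
`result3 = append_to(4)` → result1 = [5, 6, 4] (same object as result2, result3); result2 = [5, 6, 4] (same object as result1, result3); result3 = [5, 6, 4] (same object as result1, result2)
`print(result1)` → prints [5, 6, 4]
`print(result2)` → prints [5, 6, 4]
`print(result3)` → prints [5, 6, 4]
`print(result1 is result2)` → prints True

Answer:
[5, 6, 4]
[5, 6, 4]
[5, 6, 4]
True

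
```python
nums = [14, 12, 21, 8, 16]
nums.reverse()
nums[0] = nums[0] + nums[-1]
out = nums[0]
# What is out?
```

Trace:
`nums = [14, 12, 21, 8, 16]` → nums = [14, 12, 21, 8, 16]
`nums.reverse()` → nums = [16, 8, 21, 12, 14]
`nums[0] = nums[0] + nums[-1]` → nums = [30, 8, 21, 12, 14]
`out = nums[0]` → out = 30
So out = 30

Answer: 30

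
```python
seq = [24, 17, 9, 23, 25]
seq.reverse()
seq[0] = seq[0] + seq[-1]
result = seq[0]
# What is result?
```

Trace:
`seq = [24, 17, 9, 23, 25]` → seq = [24, 17, 9, 23, 25]
`seq.reverse()` → seq = [25, 23, 9, 17, 24]
`seq[0] = seq[0] + seq[-1]` → seq = [49, 23, 9, 17, 24]
`result = seq[0]` → result = 49
So result = 49

Answer: 49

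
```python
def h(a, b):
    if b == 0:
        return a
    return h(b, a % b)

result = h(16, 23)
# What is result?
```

h(16, 23) -> h(23, 16) -> h(16, 7) -> h(7, 2) -> h(2, 1) -> h(1, 0) -> 1

Answer: 1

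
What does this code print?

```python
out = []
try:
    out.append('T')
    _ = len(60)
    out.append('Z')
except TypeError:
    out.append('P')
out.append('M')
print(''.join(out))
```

Execution trace: 'T' (try body) → 'P' (except TypeError) → 'M' (after the try/except). Output: TPM

Answer: TPM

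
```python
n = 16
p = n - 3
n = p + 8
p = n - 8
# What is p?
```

Trace:
`n = 16` → n = 16
`p = n - 3` → p = 13
`n = p + 8` → n = 21
`p = n - 8` → p = 13
So p = 13

Answer: 13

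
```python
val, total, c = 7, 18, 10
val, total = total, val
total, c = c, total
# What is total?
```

Trace:
`val, total, c = 7, 18, 10` → val = 7; total = 18; c = 10
`val, total = total, val` → val = 18; total = 7
`total, c = c, total` → total = 10; c = 7
So total = 10

Answer: 10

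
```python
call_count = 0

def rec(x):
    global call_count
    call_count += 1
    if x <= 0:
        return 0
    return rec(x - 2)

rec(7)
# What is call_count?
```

Linear recursion stepping by 2: 5 calls from x=7 down to ≤0.

Answer: 5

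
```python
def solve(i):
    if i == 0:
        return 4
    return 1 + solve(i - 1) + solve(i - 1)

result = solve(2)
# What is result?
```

solve(i) = 1 + 2·solve(i-1), solve(0)=4. Closed form: (4+1)·2^2 - 1 = 19.

Answer: 19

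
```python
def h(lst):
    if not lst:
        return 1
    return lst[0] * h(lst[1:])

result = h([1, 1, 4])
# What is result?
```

Product over [1, 1, 4] = 1 * 1 * 4 = 4

Answer: 4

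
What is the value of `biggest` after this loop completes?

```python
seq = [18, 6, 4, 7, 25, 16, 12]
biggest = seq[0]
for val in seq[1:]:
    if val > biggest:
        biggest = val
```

Maximum of [18, 6, 4, 7, 25, 16, 12]
`biggest` takes the values: 18 → 25

Answer: 25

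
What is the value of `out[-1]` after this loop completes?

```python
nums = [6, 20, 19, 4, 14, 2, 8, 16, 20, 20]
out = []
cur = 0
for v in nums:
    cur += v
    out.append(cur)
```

Cumulative sum ends at 129
`out` takes the values: [] → [6] → [6, 26] → [6, 26, 45] → [6, 26, 45, 49] → [6, 26, 45, 49, 63] → [6, 26, 45, 49, 63, 65] → [6, 26, 45, 49, 63, 65, 73] → [6, 26, 45, 49, 63, 65, 73, 89] → [6, 26, 45, 49, 63, 65, 73, 89, 109] → [6, 26, 45, 49, 63, 65, 73, 89, 109, 129]
So `out[-1]` = 129

Answer: 129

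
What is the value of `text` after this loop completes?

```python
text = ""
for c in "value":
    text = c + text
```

Reverse 'value'
`text` takes the values: "" → "v" → "av" → "lav" → "ulav" → "eulav"

Answer: "eulav"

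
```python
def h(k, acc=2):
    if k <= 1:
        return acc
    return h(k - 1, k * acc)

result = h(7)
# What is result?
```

Accumulator trace (n, acc): (7, 2) -> (6, 14) -> (5, 84) -> (4, 420) -> (3, 1680) -> (2, 5040) -> (1, 10080) -> return 10080

Answer: 10080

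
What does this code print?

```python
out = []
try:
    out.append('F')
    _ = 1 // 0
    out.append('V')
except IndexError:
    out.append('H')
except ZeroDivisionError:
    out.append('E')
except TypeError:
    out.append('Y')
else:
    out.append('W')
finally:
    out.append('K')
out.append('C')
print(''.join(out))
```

Execution trace: 'F' (try body) → 'E' (except ZeroDivisionError) → 'K' (finally) → 'C' (after the try/except). Output: FEKC

Answer: FEKC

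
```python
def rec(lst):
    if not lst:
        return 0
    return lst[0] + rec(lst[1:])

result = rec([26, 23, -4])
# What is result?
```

26 + 23 + (-4) + 0 = 45

Answer: 45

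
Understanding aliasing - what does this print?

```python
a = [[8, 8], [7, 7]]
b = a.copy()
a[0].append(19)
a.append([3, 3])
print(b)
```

Key concept: shallow copy with nested lists.
Step by step:
`a = [[8, 8], [7, 7]]` → a = [[8, 8], [7, 7]]
`b = a.copy()` → b = [[8, 8], [7, 7]]
`a[0].append(19)` → a = [[8, 8, 19], [7, 7]]; b = [[8, 8, 19], [7, 7]]
`a.append([3, 3])` → a = [[8, 8, 19], [7, 7], [3, 3]]
`print(b)` → prints [[8, 8, 19], [7, 7]]

Answer: [[8, 8, 19], [7, 7]]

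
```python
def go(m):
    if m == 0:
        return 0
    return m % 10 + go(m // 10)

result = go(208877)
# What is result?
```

Sum of digits of 208877: 7 + 7 + 8 + 8 + 0 + 2 = 32

Answer: 32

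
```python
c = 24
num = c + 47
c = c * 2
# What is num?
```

Trace:
`c = 24` → c = 24
`num = c + 47` → num = 71
`c = c * 2` → c = 48
So num = 71

Answer: 71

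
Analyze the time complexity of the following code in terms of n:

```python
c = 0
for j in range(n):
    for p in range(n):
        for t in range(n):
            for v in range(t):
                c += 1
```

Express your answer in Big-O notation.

Each loop level contributes: n × n × n × n. Multiplying the contributions gives O(n^4).

Answer: O(n^4)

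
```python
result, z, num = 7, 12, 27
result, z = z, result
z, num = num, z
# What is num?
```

Trace:
`result, z, num = 7, 12, 27` → result = 7; z = 12; num = 27
`result, z = z, result` → result = 12; z = 7
`z, num = num, z` → z = 27; num = 7
So num = 7

Answer: 7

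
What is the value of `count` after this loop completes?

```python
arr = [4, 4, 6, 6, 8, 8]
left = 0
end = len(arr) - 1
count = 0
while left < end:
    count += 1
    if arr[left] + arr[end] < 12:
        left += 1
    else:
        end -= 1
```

Steps to find pair summing to 12
`count` takes the values: 0 → 1 → 2 → 3 → 4 → 5

Answer: 5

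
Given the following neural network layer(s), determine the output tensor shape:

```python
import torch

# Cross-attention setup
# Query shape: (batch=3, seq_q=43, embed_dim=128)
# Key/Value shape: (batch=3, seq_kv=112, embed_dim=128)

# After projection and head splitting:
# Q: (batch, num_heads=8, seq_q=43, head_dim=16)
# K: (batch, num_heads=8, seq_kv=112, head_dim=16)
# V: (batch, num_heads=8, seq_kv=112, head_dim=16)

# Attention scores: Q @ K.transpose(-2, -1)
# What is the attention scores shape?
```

Input: (3, 43, 128) -> Output: (3, 8, 43, 112)

Answer: (3, 8, 43, 112)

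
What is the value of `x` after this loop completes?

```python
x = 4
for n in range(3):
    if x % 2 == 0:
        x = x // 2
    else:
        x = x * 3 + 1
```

Collatz-style transformation from 4
`x` takes the values: 4 → 2 → 1 → 4

Answer: 4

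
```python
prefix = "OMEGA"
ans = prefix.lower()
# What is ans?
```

Trace:
`prefix = "OMEGA"` → prefix = 'OMEGA'
`ans = prefix.lower()` → ans = 'omega'
So ans = 'omega'

Answer: 'omega'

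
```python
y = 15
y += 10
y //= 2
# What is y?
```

Trace:
`y = 15` → y = 15
`y += 10` → y = 25
`y //= 2` → y = 12
So y = 12

Answer: 12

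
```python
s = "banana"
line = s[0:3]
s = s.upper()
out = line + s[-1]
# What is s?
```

Trace:
`s = "banana"` → s = 'banana'
`line = s[0:3]` → line = 'ban'
`s = s.upper()` → s = 'BANANA'
`out = line + s[-1]` → out = 'banA'
So s = 'BANANA'

Answer: 'BANANA'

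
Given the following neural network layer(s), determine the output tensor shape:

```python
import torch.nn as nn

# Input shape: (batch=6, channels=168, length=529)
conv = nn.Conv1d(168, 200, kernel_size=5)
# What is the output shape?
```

Input: (6, 168, 529) -> Output: (6, 200, 525)

Answer: (6, 200, 525)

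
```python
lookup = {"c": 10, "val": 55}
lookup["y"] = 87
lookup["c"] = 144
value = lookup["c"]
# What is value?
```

Trace:
`lookup = {"c": 10, "val": 55}` → lookup = {'c': 10, 'val': 55}
`lookup["y"] = 87` → lookup = {'c': 10, 'val': 55, 'y': 87}
`lookup["c"] = 144` → lookup = {'c': 144, 'val': 55, 'y': 87}
`value = lookup["c"]` → value = 144
So value = 144

Answer: 144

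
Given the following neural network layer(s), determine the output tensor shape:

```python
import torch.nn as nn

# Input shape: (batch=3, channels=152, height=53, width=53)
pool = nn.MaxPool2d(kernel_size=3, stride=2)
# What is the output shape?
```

Input: (3, 152, 53, 53) -> Output: (3, 152, 26, 26)

Answer: (3, 152, 26, 26)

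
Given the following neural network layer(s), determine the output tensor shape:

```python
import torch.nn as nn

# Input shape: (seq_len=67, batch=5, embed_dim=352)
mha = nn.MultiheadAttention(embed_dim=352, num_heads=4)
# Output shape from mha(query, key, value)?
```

Input: (67, 5, 352) -> Output: (67, 5, 352)

Answer: (67, 5, 352)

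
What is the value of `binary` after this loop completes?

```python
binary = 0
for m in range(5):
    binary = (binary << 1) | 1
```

Build 5 consecutive 1-bits: 0b11111
`binary` takes the values: 0 → 1 → 3 → 7 → 15 → 31

Answer: 31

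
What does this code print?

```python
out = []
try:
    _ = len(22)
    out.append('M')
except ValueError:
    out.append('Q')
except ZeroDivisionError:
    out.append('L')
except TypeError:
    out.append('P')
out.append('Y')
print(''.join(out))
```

Execution trace: 'P' (except TypeError) → 'Y' (after the try/except). Output: PY

Answer: PY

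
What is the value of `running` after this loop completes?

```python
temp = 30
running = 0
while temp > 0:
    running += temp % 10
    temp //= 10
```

Sum digits of 30
`running` takes the values: 0 → 3

Answer: 3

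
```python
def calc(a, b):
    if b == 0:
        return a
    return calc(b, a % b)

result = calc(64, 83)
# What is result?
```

calc(64, 83) -> calc(83, 64) -> calc(64, 19) -> calc(19, 7) -> calc(7, 5) -> calc(5, 2) -> calc(2, 1) -> calc(1, 0) -> 1

Answer: 1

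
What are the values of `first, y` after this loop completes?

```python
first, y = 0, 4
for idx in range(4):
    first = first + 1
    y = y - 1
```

first goes 0→4, y goes 4→0
`first, y` takes the values: (0, 4) → (1, 4) → (1, 3) → (2, 3) → (2, 2) → (3, 2) → (3, 1) → (4, 1) → (4, 0)

Answer: 4, 0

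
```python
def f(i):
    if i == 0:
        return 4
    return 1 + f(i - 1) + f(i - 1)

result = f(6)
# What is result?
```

f(i) = 1 + 2·f(i-1), f(0)=4. Closed form: (4+1)·2^6 - 1 = 319.

Answer: 319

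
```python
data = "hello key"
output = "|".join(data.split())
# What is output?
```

Trace:
`data = "hello key"` → data = 'hello key'
`output = "|".join(data.split())` → output = 'hello|key'
So output = 'hello|key'

Answer: 'hello|key'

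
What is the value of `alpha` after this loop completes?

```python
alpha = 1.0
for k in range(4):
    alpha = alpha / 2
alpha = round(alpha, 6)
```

Halving LR 4 times: 1 / 2^4
`alpha` takes the values: 1.0 → 0.5 → 0.25 → 0.125 → 0.0625

Answer: 0.0625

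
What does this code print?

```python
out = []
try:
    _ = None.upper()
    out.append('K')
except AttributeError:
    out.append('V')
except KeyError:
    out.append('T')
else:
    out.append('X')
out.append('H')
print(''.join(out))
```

Execution trace: 'V' (except AttributeError) → 'H' (after the try/except). Output: VH

Answer: VH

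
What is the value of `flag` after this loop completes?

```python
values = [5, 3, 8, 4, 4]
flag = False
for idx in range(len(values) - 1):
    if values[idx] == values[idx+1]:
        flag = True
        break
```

Check consecutive duplicates in [5, 3, 8, 4, 4]
`flag` takes the values: False → True

Answer: True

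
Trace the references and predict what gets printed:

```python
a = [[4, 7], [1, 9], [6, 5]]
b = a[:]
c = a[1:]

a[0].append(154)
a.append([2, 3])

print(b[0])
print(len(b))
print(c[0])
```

Key concept: slice with nested mutation.
Step by step:
`a = [[4, 7], [1, 9], [6, 5]]` → a = [[4, 7], [1, 9], [6, 5]]
`b = a[:]` → b = [[4, 7], [1, 9], [6, 5]]
`c = a[1:]` → c = [[1, 9], [6, 5]]
`a[0].append(154)` → a = [[4, 7, 154], [1, 9], [6, 5]]; b = [[4, 7, 154], [1, 9], [6, 5]]
`a.append([2, 3])` → a = [[4, 7, 154], [1, 9], [6, 5], [2, 3]]
`print(b[0])` → prints [4, 7, 154]
`print(len(b))` → prints 3
`print(c[0])` → prints [1, 9]

Answer:
[4, 7, 154]
3
[1, 9]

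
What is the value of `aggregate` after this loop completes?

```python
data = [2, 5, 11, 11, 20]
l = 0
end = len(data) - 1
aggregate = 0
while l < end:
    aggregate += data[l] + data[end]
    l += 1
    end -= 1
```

Sum of pairs from ends
`aggregate` takes the values: 0 → 22 → 38

Answer: 38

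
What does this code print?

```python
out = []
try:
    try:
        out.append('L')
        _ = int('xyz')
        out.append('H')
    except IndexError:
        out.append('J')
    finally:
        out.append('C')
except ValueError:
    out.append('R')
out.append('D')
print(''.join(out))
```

Execution trace: 'L' (try body) → 'C' (finally) → 'R' (outer except ValueError) → 'D' (after the try/except). Output: LCRD

Answer: LCRD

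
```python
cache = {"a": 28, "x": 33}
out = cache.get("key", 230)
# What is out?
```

Trace:
`cache = {"a": 28, "x": 33}` → cache = {'a': 28, 'x': 33}
`out = cache.get("key", 230)` → out = 230
So out = 230

Answer: 230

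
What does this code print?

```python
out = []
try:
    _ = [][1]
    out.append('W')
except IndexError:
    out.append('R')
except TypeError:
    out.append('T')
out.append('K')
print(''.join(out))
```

Execution trace: 'R' (except IndexError) → 'K' (after the try/except). Output: RK

Answer: RK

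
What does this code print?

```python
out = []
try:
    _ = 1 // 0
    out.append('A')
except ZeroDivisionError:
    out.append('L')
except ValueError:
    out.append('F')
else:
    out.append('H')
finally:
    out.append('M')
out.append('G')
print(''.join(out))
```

Execution trace: 'L' (except ZeroDivisionError) → 'M' (finally) → 'G' (after the try/except). Output: LMG

Answer: LMG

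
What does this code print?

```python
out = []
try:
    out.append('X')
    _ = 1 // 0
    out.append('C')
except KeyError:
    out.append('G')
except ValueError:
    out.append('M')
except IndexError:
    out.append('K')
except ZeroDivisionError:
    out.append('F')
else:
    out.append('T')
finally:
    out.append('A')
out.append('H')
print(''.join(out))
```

Execution trace: 'X' (try body) → 'F' (except ZeroDivisionError) → 'A' (finally) → 'H' (after the try/except). Output: XFAH

Answer: XFAH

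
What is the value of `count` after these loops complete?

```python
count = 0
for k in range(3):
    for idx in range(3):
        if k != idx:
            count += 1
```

3² - 3 (exclude diagonal)
`count` takes the values: 0 → 1 → 2 → 3 → 4 → 5 → 6

Answer: 6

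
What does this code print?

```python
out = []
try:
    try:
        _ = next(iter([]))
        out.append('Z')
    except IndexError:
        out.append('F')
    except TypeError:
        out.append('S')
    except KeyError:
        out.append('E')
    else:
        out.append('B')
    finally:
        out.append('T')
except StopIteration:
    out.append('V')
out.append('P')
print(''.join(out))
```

Execution trace: 'T' (finally) → 'V' (outer except StopIteration) → 'P' (after the try/except). Output: TVP

Answer: TVP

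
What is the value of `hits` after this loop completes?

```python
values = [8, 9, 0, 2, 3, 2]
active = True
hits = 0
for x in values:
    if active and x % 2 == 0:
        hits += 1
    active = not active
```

Count even values at even positions
`hits` takes the values: 0 → 1 → 2

Answer: 2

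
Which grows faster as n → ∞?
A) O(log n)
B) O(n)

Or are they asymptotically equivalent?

O(log n) vs O(n): Higher order terms dominate.

Answer: B) O(n) grows faster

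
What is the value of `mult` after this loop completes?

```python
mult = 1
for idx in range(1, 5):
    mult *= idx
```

4! = 24
`mult` takes the values: 1 → 2 → 6 → 24

Answer: 24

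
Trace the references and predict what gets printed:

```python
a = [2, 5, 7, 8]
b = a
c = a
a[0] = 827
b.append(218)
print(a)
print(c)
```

Key concept: multiple aliases.
Step by step:
`a = [2, 5, 7, 8]` → a = [2, 5, 7, 8]
`b = a` → b = [2, 5, 7, 8] (same object as a)
`c = a` → c = [2, 5, 7, 8] (same object as a, b)
`a[0] = 827` → a = [827, 5, 7, 8] (same object as b, c); b = [827, 5, 7, 8] (same object as a, c); c = [827, 5, 7, 8] (same object as a, b)
`b.append(218)` → a = [827, 5, 7, 8, 218] (same object as b, c); b = [827, 5, 7, 8, 218] (same object as a, c); c = [827, 5, 7, 8, 218] (same object as a, b)
`print(a)` → prints [827, 5, 7, 8, 218]
`print(c)` → prints [827, 5, 7, 8, 218]

Answer:
[827, 5, 7, 8, 218]
[827, 5, 7, 8, 218]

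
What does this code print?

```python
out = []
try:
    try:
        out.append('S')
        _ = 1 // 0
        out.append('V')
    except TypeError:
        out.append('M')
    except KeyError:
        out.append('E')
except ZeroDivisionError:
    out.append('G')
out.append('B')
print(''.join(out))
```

Execution trace: 'S' (try body) → 'G' (outer except ZeroDivisionError) → 'B' (after the try/except). Output: SGB

Answer: SGB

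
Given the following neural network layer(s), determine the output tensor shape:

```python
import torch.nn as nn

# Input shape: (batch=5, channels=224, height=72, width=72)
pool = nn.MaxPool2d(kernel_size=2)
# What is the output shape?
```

Input: (5, 224, 72, 72) -> Output: (5, 224, 36, 36)

Answer: (5, 224, 36, 36)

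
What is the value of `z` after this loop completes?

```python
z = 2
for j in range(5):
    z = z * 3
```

Multiply by 3, 5 times: 2 * 3^5 = 486
`z` takes the values: 2 → 6 → 18 → 54 → 162 → 486

Answer: 486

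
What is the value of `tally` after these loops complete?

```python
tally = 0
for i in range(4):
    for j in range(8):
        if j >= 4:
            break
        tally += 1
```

Inner breaks at 4, outer runs 4 times
`tally` takes the values: 0 → 1 → 2 → 3 → 4 → 5 → 6 → 7 → 8 → 9 → 10 → 11 → 12 → 13 → 14 → 15 → 16

Answer: 16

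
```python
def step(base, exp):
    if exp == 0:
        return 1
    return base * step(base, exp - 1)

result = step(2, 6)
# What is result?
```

step(2, 6) = 2 * 2 * 2 * 2 * 2 * 2 = 64

Answer: 64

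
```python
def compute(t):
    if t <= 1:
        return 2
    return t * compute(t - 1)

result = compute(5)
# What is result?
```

compute(5) = 5 * 4 * 3 * 2 * 2 = 240

Answer: 240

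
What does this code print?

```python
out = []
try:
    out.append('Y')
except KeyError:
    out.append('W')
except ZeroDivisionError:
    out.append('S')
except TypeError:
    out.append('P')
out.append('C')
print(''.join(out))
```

Execution trace: 'Y' (try body, no exception) → 'C' (after the try/except). Output: YC

Answer: YC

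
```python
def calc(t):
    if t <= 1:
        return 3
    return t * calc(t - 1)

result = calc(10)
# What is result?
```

calc(10) = 10 * 9 * 8 * 7 * 6 * 5 * 4 * 3 * 2 * 3 = 10886400

Answer: 10886400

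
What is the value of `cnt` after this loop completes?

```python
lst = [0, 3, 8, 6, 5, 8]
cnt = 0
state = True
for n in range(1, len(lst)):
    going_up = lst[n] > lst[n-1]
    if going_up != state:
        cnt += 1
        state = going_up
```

Count direction changes in [0, 3, 8, 6, 5, 8]
`cnt` takes the values: 0 → 1 → 2

Answer: 2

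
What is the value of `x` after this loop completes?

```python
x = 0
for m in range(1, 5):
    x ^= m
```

XOR of 1 to 4
`x` takes the values: 0 → 1 → 3 → 0 → 4

Answer: 4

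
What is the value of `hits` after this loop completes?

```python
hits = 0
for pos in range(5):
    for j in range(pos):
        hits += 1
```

Triangle number: 0+1+2+...+4
`hits` takes the values: 0 → 1 → 2 → 3 → 4 → 5 → 6 → 7 → 8 → 9 → 10

Answer: 10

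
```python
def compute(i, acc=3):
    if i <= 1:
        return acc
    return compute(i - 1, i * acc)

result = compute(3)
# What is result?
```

Accumulator trace (n, acc): (3, 3) -> (2, 9) -> (1, 18) -> return 18

Answer: 18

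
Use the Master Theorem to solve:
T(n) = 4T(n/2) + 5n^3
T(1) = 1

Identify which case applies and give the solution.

a=4, b=2, f(n)=5n^3. log_2(4) = 2. Since c=3 > 2 and the regularity condition holds (4(n/2)^3 = (4/2^3)n^3 with 4/2^3 < 1), Case 3 applies: T(n) = Θ(f(n)) = O(n^3).

Answer: O(n^3) - Case 3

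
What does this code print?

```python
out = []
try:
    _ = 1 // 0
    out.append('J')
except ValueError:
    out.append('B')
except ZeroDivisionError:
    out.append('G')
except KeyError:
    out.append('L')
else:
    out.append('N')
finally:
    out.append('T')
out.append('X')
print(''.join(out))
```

Execution trace: 'G' (except ZeroDivisionError) → 'T' (finally) → 'X' (after the try/except). Output: GTX

Answer: GTX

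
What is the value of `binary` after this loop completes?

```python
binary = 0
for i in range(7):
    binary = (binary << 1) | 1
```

Build 7 consecutive 1-bits: 0b1111111
`binary` takes the values: 0 → 1 → 3 → 7 → 15 → 31 → 63 → 127

Answer: 127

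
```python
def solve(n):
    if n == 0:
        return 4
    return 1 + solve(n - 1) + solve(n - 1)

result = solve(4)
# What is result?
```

solve(n) = 1 + 2·solve(n-1), solve(0)=4. Closed form: (4+1)·2^4 - 1 = 79.

Answer: 79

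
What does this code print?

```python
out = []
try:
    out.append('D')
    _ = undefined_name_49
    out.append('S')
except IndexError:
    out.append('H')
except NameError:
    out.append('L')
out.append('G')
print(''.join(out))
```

Execution trace: 'D' (try body) → 'L' (except NameError) → 'G' (after the try/except). Output: DLG

Answer: DLG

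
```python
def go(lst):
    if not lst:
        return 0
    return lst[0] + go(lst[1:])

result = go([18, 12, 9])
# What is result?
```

18 + 12 + 9 + 0 = 39

Answer: 39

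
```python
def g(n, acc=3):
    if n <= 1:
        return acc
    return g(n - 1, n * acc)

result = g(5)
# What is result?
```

Accumulator trace (n, acc): (5, 3) -> (4, 15) -> (3, 60) -> (2, 180) -> (1, 360) -> return 360

Answer: 360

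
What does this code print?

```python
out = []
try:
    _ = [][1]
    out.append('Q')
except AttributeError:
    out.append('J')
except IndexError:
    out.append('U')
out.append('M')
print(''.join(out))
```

Execution trace: 'U' (except IndexError) → 'M' (after the try/except). Output: UM

Answer: UM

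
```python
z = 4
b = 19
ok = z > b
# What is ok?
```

Trace:
`z = 4` → z = 4
`b = 19` → b = 19
`ok = z > b` → ok = False
So ok = False

Answer: False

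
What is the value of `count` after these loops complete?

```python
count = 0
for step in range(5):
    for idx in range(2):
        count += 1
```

5 * 2 = 10
`count` takes the values: 0 → 1 → 2 → 3 → 4 → 5 → 6 → 7 → 8 → 9 → 10

Answer: 10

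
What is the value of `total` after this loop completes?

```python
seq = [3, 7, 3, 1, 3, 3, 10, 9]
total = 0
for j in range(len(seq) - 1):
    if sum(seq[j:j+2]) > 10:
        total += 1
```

Count windows with sum > 10
`total` takes the values: 0 → 1 → 2

Answer: 2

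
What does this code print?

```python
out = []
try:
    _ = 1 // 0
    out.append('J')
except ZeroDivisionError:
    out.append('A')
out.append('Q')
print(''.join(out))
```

Execution trace: 'A' (except ZeroDivisionError) → 'Q' (after the try/except). Output: AQ

Answer: AQ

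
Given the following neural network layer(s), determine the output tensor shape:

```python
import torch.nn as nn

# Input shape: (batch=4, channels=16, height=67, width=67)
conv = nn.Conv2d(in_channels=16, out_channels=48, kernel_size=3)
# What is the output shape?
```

Input: (4, 16, 67, 67) -> Output: (4, 48, 65, 65)

Answer: (4, 48, 65, 65)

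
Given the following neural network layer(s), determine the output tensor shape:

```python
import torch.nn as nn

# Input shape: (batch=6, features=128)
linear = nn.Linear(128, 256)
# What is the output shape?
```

Input: (6, 128) -> Output: (6, 256)

Answer: (6, 256)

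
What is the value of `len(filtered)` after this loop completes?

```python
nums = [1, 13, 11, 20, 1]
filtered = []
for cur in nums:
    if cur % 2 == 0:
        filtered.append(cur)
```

Count even numbers in [1, 13, 11, 20, 1]
`filtered` takes the values: [] → [20]
So `len(filtered)` = 1

Answer: 1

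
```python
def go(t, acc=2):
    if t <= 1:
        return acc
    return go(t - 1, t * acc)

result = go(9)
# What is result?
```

Accumulator trace (n, acc): (9, 2) -> (8, 18) -> (7, 144) -> (6, 1008) -> (5, 6048) -> (4, 30240) -> (3, 120960) -> (2, 362880) -> (1, 725760) -> return 725760

Answer: 725760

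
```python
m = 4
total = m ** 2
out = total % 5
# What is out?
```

Trace:
`m = 4` → m = 4
`total = m ** 2` → total = 16
`out = total % 5` → out = 1
So out = 1

Answer: 1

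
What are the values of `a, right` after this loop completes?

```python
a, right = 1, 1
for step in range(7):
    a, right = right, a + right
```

Fibonacci: after 7 iterations
`a, right` takes the values: (1, 1) → (1, 2) → (2, 3) → (3, 5) → (5, 8) → (8, 13) → (13, 21) → (21, 34)

Answer: 21, 34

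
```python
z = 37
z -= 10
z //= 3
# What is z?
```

Trace:
`z = 37` → z = 37
`z -= 10` → z = 27
`z //= 3` → z = 9
So z = 9

Answer: 9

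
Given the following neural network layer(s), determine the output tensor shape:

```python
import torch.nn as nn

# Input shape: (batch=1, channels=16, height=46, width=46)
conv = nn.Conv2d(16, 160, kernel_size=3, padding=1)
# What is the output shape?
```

Input: (1, 16, 46, 46) -> Output: (1, 160, 46, 46)

Answer: (1, 160, 46, 46)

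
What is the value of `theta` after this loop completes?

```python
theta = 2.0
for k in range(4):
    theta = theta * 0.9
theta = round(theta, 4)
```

Exponential decay: 2.0 * 0.9^4
`theta` takes the values: 2.0 → 1.8 → 1.62 → 1.458 → 1.3122

Answer: 1.3122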